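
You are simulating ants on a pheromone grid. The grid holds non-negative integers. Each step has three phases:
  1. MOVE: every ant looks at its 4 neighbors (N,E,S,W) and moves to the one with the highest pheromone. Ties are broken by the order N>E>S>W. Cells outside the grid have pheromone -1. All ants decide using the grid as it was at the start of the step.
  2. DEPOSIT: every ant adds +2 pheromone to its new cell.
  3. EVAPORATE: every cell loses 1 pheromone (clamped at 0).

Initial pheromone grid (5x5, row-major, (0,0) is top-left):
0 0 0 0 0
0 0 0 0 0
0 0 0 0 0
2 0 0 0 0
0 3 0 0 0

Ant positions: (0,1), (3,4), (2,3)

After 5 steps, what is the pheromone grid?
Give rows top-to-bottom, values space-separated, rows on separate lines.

After step 1: ants at (0,2),(2,4),(1,3)
  0 0 1 0 0
  0 0 0 1 0
  0 0 0 0 1
  1 0 0 0 0
  0 2 0 0 0
After step 2: ants at (0,3),(1,4),(0,3)
  0 0 0 3 0
  0 0 0 0 1
  0 0 0 0 0
  0 0 0 0 0
  0 1 0 0 0
After step 3: ants at (0,4),(0,4),(0,4)
  0 0 0 2 5
  0 0 0 0 0
  0 0 0 0 0
  0 0 0 0 0
  0 0 0 0 0
After step 4: ants at (0,3),(0,3),(0,3)
  0 0 0 7 4
  0 0 0 0 0
  0 0 0 0 0
  0 0 0 0 0
  0 0 0 0 0
After step 5: ants at (0,4),(0,4),(0,4)
  0 0 0 6 9
  0 0 0 0 0
  0 0 0 0 0
  0 0 0 0 0
  0 0 0 0 0

0 0 0 6 9
0 0 0 0 0
0 0 0 0 0
0 0 0 0 0
0 0 0 0 0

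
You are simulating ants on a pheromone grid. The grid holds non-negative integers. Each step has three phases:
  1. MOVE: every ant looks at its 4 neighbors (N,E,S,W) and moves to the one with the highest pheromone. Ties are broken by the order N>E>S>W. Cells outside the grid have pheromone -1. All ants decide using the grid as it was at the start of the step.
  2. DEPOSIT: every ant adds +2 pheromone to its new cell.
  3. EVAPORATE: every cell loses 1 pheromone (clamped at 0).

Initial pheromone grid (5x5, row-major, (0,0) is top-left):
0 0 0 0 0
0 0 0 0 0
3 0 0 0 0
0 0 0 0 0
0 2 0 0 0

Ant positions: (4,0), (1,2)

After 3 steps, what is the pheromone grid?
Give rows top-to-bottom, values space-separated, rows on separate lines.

After step 1: ants at (4,1),(0,2)
  0 0 1 0 0
  0 0 0 0 0
  2 0 0 0 0
  0 0 0 0 0
  0 3 0 0 0
After step 2: ants at (3,1),(0,3)
  0 0 0 1 0
  0 0 0 0 0
  1 0 0 0 0
  0 1 0 0 0
  0 2 0 0 0
After step 3: ants at (4,1),(0,4)
  0 0 0 0 1
  0 0 0 0 0
  0 0 0 0 0
  0 0 0 0 0
  0 3 0 0 0

0 0 0 0 1
0 0 0 0 0
0 0 0 0 0
0 0 0 0 0
0 3 0 0 0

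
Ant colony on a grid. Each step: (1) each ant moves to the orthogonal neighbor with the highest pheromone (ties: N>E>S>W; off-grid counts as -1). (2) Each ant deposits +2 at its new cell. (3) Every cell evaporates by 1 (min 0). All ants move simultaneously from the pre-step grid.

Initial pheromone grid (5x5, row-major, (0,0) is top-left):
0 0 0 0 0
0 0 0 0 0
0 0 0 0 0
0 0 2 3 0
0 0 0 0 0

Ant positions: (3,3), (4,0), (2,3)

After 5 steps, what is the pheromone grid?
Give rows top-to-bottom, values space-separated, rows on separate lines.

After step 1: ants at (3,2),(3,0),(3,3)
  0 0 0 0 0
  0 0 0 0 0
  0 0 0 0 0
  1 0 3 4 0
  0 0 0 0 0
After step 2: ants at (3,3),(2,0),(3,2)
  0 0 0 0 0
  0 0 0 0 0
  1 0 0 0 0
  0 0 4 5 0
  0 0 0 0 0
After step 3: ants at (3,2),(1,0),(3,3)
  0 0 0 0 0
  1 0 0 0 0
  0 0 0 0 0
  0 0 5 6 0
  0 0 0 0 0
After step 4: ants at (3,3),(0,0),(3,2)
  1 0 0 0 0
  0 0 0 0 0
  0 0 0 0 0
  0 0 6 7 0
  0 0 0 0 0
After step 5: ants at (3,2),(0,1),(3,3)
  0 1 0 0 0
  0 0 0 0 0
  0 0 0 0 0
  0 0 7 8 0
  0 0 0 0 0

0 1 0 0 0
0 0 0 0 0
0 0 0 0 0
0 0 7 8 0
0 0 0 0 0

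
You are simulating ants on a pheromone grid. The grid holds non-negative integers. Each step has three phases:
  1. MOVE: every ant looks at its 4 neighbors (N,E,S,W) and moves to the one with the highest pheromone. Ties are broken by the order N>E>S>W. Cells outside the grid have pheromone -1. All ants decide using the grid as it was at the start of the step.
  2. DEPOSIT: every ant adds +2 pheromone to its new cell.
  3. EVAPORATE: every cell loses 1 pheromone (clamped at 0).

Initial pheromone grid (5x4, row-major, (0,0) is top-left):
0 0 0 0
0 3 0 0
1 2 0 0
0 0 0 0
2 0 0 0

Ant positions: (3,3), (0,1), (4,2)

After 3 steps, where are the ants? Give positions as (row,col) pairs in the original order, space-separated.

Step 1: ant0:(3,3)->N->(2,3) | ant1:(0,1)->S->(1,1) | ant2:(4,2)->N->(3,2)
  grid max=4 at (1,1)
Step 2: ant0:(2,3)->N->(1,3) | ant1:(1,1)->S->(2,1) | ant2:(3,2)->N->(2,2)
  grid max=3 at (1,1)
Step 3: ant0:(1,3)->N->(0,3) | ant1:(2,1)->N->(1,1) | ant2:(2,2)->W->(2,1)
  grid max=4 at (1,1)

(0,3) (1,1) (2,1)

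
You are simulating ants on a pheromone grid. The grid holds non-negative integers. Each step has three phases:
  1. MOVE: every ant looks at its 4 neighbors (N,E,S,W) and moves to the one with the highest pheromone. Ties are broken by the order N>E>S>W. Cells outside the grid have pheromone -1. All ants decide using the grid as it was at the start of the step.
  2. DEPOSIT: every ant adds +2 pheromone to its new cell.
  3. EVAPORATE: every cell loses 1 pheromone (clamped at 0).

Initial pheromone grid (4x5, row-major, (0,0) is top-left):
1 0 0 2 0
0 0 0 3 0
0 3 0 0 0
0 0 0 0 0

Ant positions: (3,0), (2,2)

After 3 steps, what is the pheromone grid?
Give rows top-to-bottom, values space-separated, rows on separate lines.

After step 1: ants at (2,0),(2,1)
  0 0 0 1 0
  0 0 0 2 0
  1 4 0 0 0
  0 0 0 0 0
After step 2: ants at (2,1),(2,0)
  0 0 0 0 0
  0 0 0 1 0
  2 5 0 0 0
  0 0 0 0 0
After step 3: ants at (2,0),(2,1)
  0 0 0 0 0
  0 0 0 0 0
  3 6 0 0 0
  0 0 0 0 0

0 0 0 0 0
0 0 0 0 0
3 6 0 0 0
0 0 0 0 0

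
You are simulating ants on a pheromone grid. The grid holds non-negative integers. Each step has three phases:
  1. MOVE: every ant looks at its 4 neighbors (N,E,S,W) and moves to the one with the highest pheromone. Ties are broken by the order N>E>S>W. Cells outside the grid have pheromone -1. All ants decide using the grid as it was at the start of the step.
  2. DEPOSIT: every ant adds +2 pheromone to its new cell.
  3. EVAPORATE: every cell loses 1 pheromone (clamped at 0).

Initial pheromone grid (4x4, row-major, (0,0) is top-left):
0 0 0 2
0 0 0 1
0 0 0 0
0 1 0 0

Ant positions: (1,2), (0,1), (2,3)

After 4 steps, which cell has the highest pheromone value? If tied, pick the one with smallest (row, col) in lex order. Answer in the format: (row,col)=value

Answer: (0,3)=10

Derivation:
Step 1: ant0:(1,2)->E->(1,3) | ant1:(0,1)->E->(0,2) | ant2:(2,3)->N->(1,3)
  grid max=4 at (1,3)
Step 2: ant0:(1,3)->N->(0,3) | ant1:(0,2)->E->(0,3) | ant2:(1,3)->N->(0,3)
  grid max=6 at (0,3)
Step 3: ant0:(0,3)->S->(1,3) | ant1:(0,3)->S->(1,3) | ant2:(0,3)->S->(1,3)
  grid max=8 at (1,3)
Step 4: ant0:(1,3)->N->(0,3) | ant1:(1,3)->N->(0,3) | ant2:(1,3)->N->(0,3)
  grid max=10 at (0,3)
Final grid:
  0 0 0 10
  0 0 0 7
  0 0 0 0
  0 0 0 0
Max pheromone 10 at (0,3)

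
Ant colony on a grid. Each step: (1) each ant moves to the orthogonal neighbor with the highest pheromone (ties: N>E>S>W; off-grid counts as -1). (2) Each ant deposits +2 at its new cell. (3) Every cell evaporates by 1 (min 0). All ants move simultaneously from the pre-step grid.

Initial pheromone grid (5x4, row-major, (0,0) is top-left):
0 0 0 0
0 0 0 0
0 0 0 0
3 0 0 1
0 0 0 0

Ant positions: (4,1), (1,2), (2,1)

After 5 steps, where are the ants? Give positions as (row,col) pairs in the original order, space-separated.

Step 1: ant0:(4,1)->N->(3,1) | ant1:(1,2)->N->(0,2) | ant2:(2,1)->N->(1,1)
  grid max=2 at (3,0)
Step 2: ant0:(3,1)->W->(3,0) | ant1:(0,2)->E->(0,3) | ant2:(1,1)->N->(0,1)
  grid max=3 at (3,0)
Step 3: ant0:(3,0)->N->(2,0) | ant1:(0,3)->S->(1,3) | ant2:(0,1)->E->(0,2)
  grid max=2 at (3,0)
Step 4: ant0:(2,0)->S->(3,0) | ant1:(1,3)->N->(0,3) | ant2:(0,2)->E->(0,3)
  grid max=3 at (0,3)
Step 5: ant0:(3,0)->N->(2,0) | ant1:(0,3)->S->(1,3) | ant2:(0,3)->S->(1,3)
  grid max=3 at (1,3)

(2,0) (1,3) (1,3)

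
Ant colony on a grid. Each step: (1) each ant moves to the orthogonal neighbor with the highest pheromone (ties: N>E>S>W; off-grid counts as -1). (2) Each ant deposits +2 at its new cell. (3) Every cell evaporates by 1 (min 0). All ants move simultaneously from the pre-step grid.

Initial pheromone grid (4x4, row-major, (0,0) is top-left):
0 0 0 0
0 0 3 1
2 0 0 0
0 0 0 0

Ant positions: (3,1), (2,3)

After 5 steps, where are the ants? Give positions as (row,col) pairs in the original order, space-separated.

Step 1: ant0:(3,1)->N->(2,1) | ant1:(2,3)->N->(1,3)
  grid max=2 at (1,2)
Step 2: ant0:(2,1)->W->(2,0) | ant1:(1,3)->W->(1,2)
  grid max=3 at (1,2)
Step 3: ant0:(2,0)->N->(1,0) | ant1:(1,2)->E->(1,3)
  grid max=2 at (1,2)
Step 4: ant0:(1,0)->S->(2,0) | ant1:(1,3)->W->(1,2)
  grid max=3 at (1,2)
Step 5: ant0:(2,0)->N->(1,0) | ant1:(1,2)->E->(1,3)
  grid max=2 at (1,2)

(1,0) (1,3)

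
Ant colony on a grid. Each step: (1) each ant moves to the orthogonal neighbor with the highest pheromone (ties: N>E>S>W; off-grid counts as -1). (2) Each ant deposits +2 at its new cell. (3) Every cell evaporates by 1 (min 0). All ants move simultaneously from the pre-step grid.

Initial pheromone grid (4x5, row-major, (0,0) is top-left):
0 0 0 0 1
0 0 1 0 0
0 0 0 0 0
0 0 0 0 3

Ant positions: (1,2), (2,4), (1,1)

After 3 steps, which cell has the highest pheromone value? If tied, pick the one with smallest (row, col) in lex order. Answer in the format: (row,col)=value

Step 1: ant0:(1,2)->N->(0,2) | ant1:(2,4)->S->(3,4) | ant2:(1,1)->E->(1,2)
  grid max=4 at (3,4)
Step 2: ant0:(0,2)->S->(1,2) | ant1:(3,4)->N->(2,4) | ant2:(1,2)->N->(0,2)
  grid max=3 at (1,2)
Step 3: ant0:(1,2)->N->(0,2) | ant1:(2,4)->S->(3,4) | ant2:(0,2)->S->(1,2)
  grid max=4 at (1,2)
Final grid:
  0 0 3 0 0
  0 0 4 0 0
  0 0 0 0 0
  0 0 0 0 4
Max pheromone 4 at (1,2)

Answer: (1,2)=4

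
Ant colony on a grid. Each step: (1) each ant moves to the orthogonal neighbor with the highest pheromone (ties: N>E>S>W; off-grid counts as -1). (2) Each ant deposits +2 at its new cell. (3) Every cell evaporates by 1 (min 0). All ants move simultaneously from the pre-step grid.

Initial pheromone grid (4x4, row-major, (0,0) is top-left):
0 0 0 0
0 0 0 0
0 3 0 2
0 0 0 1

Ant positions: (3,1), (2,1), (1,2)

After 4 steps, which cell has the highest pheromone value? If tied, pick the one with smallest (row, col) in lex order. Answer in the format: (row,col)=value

Answer: (2,1)=7

Derivation:
Step 1: ant0:(3,1)->N->(2,1) | ant1:(2,1)->N->(1,1) | ant2:(1,2)->N->(0,2)
  grid max=4 at (2,1)
Step 2: ant0:(2,1)->N->(1,1) | ant1:(1,1)->S->(2,1) | ant2:(0,2)->E->(0,3)
  grid max=5 at (2,1)
Step 3: ant0:(1,1)->S->(2,1) | ant1:(2,1)->N->(1,1) | ant2:(0,3)->S->(1,3)
  grid max=6 at (2,1)
Step 4: ant0:(2,1)->N->(1,1) | ant1:(1,1)->S->(2,1) | ant2:(1,3)->N->(0,3)
  grid max=7 at (2,1)
Final grid:
  0 0 0 1
  0 4 0 0
  0 7 0 0
  0 0 0 0
Max pheromone 7 at (2,1)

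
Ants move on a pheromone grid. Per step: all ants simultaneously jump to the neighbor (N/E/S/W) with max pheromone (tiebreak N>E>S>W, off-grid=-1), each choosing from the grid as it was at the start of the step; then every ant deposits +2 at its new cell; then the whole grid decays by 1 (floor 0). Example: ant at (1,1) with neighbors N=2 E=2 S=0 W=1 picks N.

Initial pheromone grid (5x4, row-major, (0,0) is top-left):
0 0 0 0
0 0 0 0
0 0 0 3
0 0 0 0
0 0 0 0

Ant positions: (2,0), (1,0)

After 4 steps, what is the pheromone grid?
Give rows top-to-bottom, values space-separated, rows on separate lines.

After step 1: ants at (1,0),(0,0)
  1 0 0 0
  1 0 0 0
  0 0 0 2
  0 0 0 0
  0 0 0 0
After step 2: ants at (0,0),(1,0)
  2 0 0 0
  2 0 0 0
  0 0 0 1
  0 0 0 0
  0 0 0 0
After step 3: ants at (1,0),(0,0)
  3 0 0 0
  3 0 0 0
  0 0 0 0
  0 0 0 0
  0 0 0 0
After step 4: ants at (0,0),(1,0)
  4 0 0 0
  4 0 0 0
  0 0 0 0
  0 0 0 0
  0 0 0 0

4 0 0 0
4 0 0 0
0 0 0 0
0 0 0 0
0 0 0 0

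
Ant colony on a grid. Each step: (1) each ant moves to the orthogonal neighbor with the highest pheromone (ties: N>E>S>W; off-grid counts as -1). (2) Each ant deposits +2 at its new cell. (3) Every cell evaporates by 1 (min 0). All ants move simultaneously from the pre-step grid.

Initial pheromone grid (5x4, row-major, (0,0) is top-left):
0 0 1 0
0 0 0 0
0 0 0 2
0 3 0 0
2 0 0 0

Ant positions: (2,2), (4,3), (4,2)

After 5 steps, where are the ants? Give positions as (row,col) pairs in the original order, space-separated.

Step 1: ant0:(2,2)->E->(2,3) | ant1:(4,3)->N->(3,3) | ant2:(4,2)->N->(3,2)
  grid max=3 at (2,3)
Step 2: ant0:(2,3)->S->(3,3) | ant1:(3,3)->N->(2,3) | ant2:(3,2)->W->(3,1)
  grid max=4 at (2,3)
Step 3: ant0:(3,3)->N->(2,3) | ant1:(2,3)->S->(3,3) | ant2:(3,1)->N->(2,1)
  grid max=5 at (2,3)
Step 4: ant0:(2,3)->S->(3,3) | ant1:(3,3)->N->(2,3) | ant2:(2,1)->S->(3,1)
  grid max=6 at (2,3)
Step 5: ant0:(3,3)->N->(2,3) | ant1:(2,3)->S->(3,3) | ant2:(3,1)->N->(2,1)
  grid max=7 at (2,3)

(2,3) (3,3) (2,1)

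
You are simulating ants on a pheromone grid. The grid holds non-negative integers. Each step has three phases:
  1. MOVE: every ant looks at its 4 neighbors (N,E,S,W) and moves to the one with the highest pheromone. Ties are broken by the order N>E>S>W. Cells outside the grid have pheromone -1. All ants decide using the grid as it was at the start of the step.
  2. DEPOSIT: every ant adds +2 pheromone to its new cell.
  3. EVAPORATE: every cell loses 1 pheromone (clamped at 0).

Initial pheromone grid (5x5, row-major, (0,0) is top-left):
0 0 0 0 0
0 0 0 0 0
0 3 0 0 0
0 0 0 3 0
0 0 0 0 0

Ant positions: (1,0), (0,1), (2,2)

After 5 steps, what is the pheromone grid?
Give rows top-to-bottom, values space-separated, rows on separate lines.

After step 1: ants at (0,0),(0,2),(2,1)
  1 0 1 0 0
  0 0 0 0 0
  0 4 0 0 0
  0 0 0 2 0
  0 0 0 0 0
After step 2: ants at (0,1),(0,3),(1,1)
  0 1 0 1 0
  0 1 0 0 0
  0 3 0 0 0
  0 0 0 1 0
  0 0 0 0 0
After step 3: ants at (1,1),(0,4),(2,1)
  0 0 0 0 1
  0 2 0 0 0
  0 4 0 0 0
  0 0 0 0 0
  0 0 0 0 0
After step 4: ants at (2,1),(1,4),(1,1)
  0 0 0 0 0
  0 3 0 0 1
  0 5 0 0 0
  0 0 0 0 0
  0 0 0 0 0
After step 5: ants at (1,1),(0,4),(2,1)
  0 0 0 0 1
  0 4 0 0 0
  0 6 0 0 0
  0 0 0 0 0
  0 0 0 0 0

0 0 0 0 1
0 4 0 0 0
0 6 0 0 0
0 0 0 0 0
0 0 0 0 0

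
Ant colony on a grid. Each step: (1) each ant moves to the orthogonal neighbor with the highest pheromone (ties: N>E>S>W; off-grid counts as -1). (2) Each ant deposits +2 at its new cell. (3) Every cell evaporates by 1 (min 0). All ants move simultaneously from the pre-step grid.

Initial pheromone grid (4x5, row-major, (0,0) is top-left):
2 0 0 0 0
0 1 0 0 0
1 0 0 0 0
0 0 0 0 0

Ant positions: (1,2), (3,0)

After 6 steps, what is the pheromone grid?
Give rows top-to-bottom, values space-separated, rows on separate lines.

After step 1: ants at (1,1),(2,0)
  1 0 0 0 0
  0 2 0 0 0
  2 0 0 0 0
  0 0 0 0 0
After step 2: ants at (0,1),(1,0)
  0 1 0 0 0
  1 1 0 0 0
  1 0 0 0 0
  0 0 0 0 0
After step 3: ants at (1,1),(1,1)
  0 0 0 0 0
  0 4 0 0 0
  0 0 0 0 0
  0 0 0 0 0
After step 4: ants at (0,1),(0,1)
  0 3 0 0 0
  0 3 0 0 0
  0 0 0 0 0
  0 0 0 0 0
After step 5: ants at (1,1),(1,1)
  0 2 0 0 0
  0 6 0 0 0
  0 0 0 0 0
  0 0 0 0 0
After step 6: ants at (0,1),(0,1)
  0 5 0 0 0
  0 5 0 0 0
  0 0 0 0 0
  0 0 0 0 0

0 5 0 0 0
0 5 0 0 0
0 0 0 0 0
0 0 0 0 0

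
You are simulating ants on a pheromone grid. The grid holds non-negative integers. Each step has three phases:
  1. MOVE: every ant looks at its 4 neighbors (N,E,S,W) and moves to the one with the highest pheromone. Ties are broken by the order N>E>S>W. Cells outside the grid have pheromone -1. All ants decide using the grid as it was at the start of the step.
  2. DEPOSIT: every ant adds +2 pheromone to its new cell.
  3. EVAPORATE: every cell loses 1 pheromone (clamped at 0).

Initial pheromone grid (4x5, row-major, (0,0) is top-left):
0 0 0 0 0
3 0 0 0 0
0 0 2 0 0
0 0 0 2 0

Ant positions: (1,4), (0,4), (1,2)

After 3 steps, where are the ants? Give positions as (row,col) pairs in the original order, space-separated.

Step 1: ant0:(1,4)->N->(0,4) | ant1:(0,4)->S->(1,4) | ant2:(1,2)->S->(2,2)
  grid max=3 at (2,2)
Step 2: ant0:(0,4)->S->(1,4) | ant1:(1,4)->N->(0,4) | ant2:(2,2)->N->(1,2)
  grid max=2 at (0,4)
Step 3: ant0:(1,4)->N->(0,4) | ant1:(0,4)->S->(1,4) | ant2:(1,2)->S->(2,2)
  grid max=3 at (0,4)

(0,4) (1,4) (2,2)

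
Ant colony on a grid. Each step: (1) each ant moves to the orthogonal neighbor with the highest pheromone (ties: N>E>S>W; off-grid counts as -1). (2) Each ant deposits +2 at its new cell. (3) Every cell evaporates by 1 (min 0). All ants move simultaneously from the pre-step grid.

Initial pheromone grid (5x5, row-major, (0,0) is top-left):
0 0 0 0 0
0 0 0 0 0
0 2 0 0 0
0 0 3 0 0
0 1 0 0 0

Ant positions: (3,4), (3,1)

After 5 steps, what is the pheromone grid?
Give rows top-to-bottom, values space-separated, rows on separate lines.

After step 1: ants at (2,4),(3,2)
  0 0 0 0 0
  0 0 0 0 0
  0 1 0 0 1
  0 0 4 0 0
  0 0 0 0 0
After step 2: ants at (1,4),(2,2)
  0 0 0 0 0
  0 0 0 0 1
  0 0 1 0 0
  0 0 3 0 0
  0 0 0 0 0
After step 3: ants at (0,4),(3,2)
  0 0 0 0 1
  0 0 0 0 0
  0 0 0 0 0
  0 0 4 0 0
  0 0 0 0 0
After step 4: ants at (1,4),(2,2)
  0 0 0 0 0
  0 0 0 0 1
  0 0 1 0 0
  0 0 3 0 0
  0 0 0 0 0
After step 5: ants at (0,4),(3,2)
  0 0 0 0 1
  0 0 0 0 0
  0 0 0 0 0
  0 0 4 0 0
  0 0 0 0 0

0 0 0 0 1
0 0 0 0 0
0 0 0 0 0
0 0 4 0 0
0 0 0 0 0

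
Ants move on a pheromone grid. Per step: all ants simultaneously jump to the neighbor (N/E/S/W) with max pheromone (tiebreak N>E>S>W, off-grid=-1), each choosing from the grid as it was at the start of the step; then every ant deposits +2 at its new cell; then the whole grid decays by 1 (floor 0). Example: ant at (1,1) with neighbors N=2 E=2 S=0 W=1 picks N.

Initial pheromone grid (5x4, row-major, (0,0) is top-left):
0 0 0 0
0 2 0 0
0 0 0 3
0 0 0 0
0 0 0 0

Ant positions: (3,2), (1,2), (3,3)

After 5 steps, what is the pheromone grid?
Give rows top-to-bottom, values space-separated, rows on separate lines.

After step 1: ants at (2,2),(1,1),(2,3)
  0 0 0 0
  0 3 0 0
  0 0 1 4
  0 0 0 0
  0 0 0 0
After step 2: ants at (2,3),(0,1),(2,2)
  0 1 0 0
  0 2 0 0
  0 0 2 5
  0 0 0 0
  0 0 0 0
After step 3: ants at (2,2),(1,1),(2,3)
  0 0 0 0
  0 3 0 0
  0 0 3 6
  0 0 0 0
  0 0 0 0
After step 4: ants at (2,3),(0,1),(2,2)
  0 1 0 0
  0 2 0 0
  0 0 4 7
  0 0 0 0
  0 0 0 0
After step 5: ants at (2,2),(1,1),(2,3)
  0 0 0 0
  0 3 0 0
  0 0 5 8
  0 0 0 0
  0 0 0 0

0 0 0 0
0 3 0 0
0 0 5 8
0 0 0 0
0 0 0 0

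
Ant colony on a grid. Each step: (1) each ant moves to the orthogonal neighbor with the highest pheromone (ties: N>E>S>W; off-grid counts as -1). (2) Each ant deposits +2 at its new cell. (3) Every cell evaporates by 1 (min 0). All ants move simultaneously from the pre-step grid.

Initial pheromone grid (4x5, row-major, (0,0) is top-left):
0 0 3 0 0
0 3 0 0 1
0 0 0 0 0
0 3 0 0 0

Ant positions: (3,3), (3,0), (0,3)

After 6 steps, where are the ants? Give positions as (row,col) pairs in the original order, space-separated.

Step 1: ant0:(3,3)->N->(2,3) | ant1:(3,0)->E->(3,1) | ant2:(0,3)->W->(0,2)
  grid max=4 at (0,2)
Step 2: ant0:(2,3)->N->(1,3) | ant1:(3,1)->N->(2,1) | ant2:(0,2)->E->(0,3)
  grid max=3 at (0,2)
Step 3: ant0:(1,3)->N->(0,3) | ant1:(2,1)->S->(3,1) | ant2:(0,3)->W->(0,2)
  grid max=4 at (0,2)
Step 4: ant0:(0,3)->W->(0,2) | ant1:(3,1)->N->(2,1) | ant2:(0,2)->E->(0,3)
  grid max=5 at (0,2)
Step 5: ant0:(0,2)->E->(0,3) | ant1:(2,1)->S->(3,1) | ant2:(0,3)->W->(0,2)
  grid max=6 at (0,2)
Step 6: ant0:(0,3)->W->(0,2) | ant1:(3,1)->N->(2,1) | ant2:(0,2)->E->(0,3)
  grid max=7 at (0,2)

(0,2) (2,1) (0,3)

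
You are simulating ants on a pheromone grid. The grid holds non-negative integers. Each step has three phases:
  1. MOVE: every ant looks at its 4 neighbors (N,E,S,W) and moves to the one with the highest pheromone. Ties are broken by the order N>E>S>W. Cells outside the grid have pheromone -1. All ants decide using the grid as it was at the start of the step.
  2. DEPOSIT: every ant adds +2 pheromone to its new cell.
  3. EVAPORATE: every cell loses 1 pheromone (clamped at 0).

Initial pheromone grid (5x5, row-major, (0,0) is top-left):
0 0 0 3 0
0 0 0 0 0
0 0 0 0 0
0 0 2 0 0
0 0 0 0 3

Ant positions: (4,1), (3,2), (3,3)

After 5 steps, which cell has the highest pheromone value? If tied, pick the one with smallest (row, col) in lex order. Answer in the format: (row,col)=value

Answer: (3,2)=11

Derivation:
Step 1: ant0:(4,1)->N->(3,1) | ant1:(3,2)->N->(2,2) | ant2:(3,3)->W->(3,2)
  grid max=3 at (3,2)
Step 2: ant0:(3,1)->E->(3,2) | ant1:(2,2)->S->(3,2) | ant2:(3,2)->N->(2,2)
  grid max=6 at (3,2)
Step 3: ant0:(3,2)->N->(2,2) | ant1:(3,2)->N->(2,2) | ant2:(2,2)->S->(3,2)
  grid max=7 at (3,2)
Step 4: ant0:(2,2)->S->(3,2) | ant1:(2,2)->S->(3,2) | ant2:(3,2)->N->(2,2)
  grid max=10 at (3,2)
Step 5: ant0:(3,2)->N->(2,2) | ant1:(3,2)->N->(2,2) | ant2:(2,2)->S->(3,2)
  grid max=11 at (3,2)
Final grid:
  0 0 0 0 0
  0 0 0 0 0
  0 0 9 0 0
  0 0 11 0 0
  0 0 0 0 0
Max pheromone 11 at (3,2)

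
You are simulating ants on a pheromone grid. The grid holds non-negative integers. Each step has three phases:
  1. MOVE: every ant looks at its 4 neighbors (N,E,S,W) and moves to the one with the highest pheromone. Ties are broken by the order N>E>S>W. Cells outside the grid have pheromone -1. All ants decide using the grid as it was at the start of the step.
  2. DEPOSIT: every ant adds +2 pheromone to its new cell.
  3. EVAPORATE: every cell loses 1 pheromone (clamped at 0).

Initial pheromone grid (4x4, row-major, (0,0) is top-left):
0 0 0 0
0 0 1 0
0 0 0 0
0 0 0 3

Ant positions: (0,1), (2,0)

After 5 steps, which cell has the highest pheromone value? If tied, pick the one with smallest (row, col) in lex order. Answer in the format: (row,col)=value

Step 1: ant0:(0,1)->E->(0,2) | ant1:(2,0)->N->(1,0)
  grid max=2 at (3,3)
Step 2: ant0:(0,2)->E->(0,3) | ant1:(1,0)->N->(0,0)
  grid max=1 at (0,0)
Step 3: ant0:(0,3)->S->(1,3) | ant1:(0,0)->E->(0,1)
  grid max=1 at (0,1)
Step 4: ant0:(1,3)->N->(0,3) | ant1:(0,1)->E->(0,2)
  grid max=1 at (0,2)
Step 5: ant0:(0,3)->W->(0,2) | ant1:(0,2)->E->(0,3)
  grid max=2 at (0,2)
Final grid:
  0 0 2 2
  0 0 0 0
  0 0 0 0
  0 0 0 0
Max pheromone 2 at (0,2)

Answer: (0,2)=2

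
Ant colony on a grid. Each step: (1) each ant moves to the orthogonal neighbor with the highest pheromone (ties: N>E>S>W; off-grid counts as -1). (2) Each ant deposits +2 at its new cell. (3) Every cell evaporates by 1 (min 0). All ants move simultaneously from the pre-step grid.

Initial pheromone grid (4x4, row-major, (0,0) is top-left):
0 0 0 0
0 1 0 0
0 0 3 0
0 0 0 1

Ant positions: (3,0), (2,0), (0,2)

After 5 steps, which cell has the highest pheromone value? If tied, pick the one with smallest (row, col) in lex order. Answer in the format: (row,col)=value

Step 1: ant0:(3,0)->N->(2,0) | ant1:(2,0)->N->(1,0) | ant2:(0,2)->E->(0,3)
  grid max=2 at (2,2)
Step 2: ant0:(2,0)->N->(1,0) | ant1:(1,0)->S->(2,0) | ant2:(0,3)->S->(1,3)
  grid max=2 at (1,0)
Step 3: ant0:(1,0)->S->(2,0) | ant1:(2,0)->N->(1,0) | ant2:(1,3)->N->(0,3)
  grid max=3 at (1,0)
Step 4: ant0:(2,0)->N->(1,0) | ant1:(1,0)->S->(2,0) | ant2:(0,3)->S->(1,3)
  grid max=4 at (1,0)
Step 5: ant0:(1,0)->S->(2,0) | ant1:(2,0)->N->(1,0) | ant2:(1,3)->N->(0,3)
  grid max=5 at (1,0)
Final grid:
  0 0 0 1
  5 0 0 0
  5 0 0 0
  0 0 0 0
Max pheromone 5 at (1,0)

Answer: (1,0)=5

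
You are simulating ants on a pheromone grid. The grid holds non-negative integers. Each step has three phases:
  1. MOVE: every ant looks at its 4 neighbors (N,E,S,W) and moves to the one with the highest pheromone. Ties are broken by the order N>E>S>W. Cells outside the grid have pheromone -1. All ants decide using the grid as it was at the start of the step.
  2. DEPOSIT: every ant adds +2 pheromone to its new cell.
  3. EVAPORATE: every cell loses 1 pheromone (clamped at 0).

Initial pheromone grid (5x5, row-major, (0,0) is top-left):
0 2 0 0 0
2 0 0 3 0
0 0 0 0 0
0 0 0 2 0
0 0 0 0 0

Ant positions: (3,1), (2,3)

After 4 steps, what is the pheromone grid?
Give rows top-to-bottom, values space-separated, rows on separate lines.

After step 1: ants at (2,1),(1,3)
  0 1 0 0 0
  1 0 0 4 0
  0 1 0 0 0
  0 0 0 1 0
  0 0 0 0 0
After step 2: ants at (1,1),(0,3)
  0 0 0 1 0
  0 1 0 3 0
  0 0 0 0 0
  0 0 0 0 0
  0 0 0 0 0
After step 3: ants at (0,1),(1,3)
  0 1 0 0 0
  0 0 0 4 0
  0 0 0 0 0
  0 0 0 0 0
  0 0 0 0 0
After step 4: ants at (0,2),(0,3)
  0 0 1 1 0
  0 0 0 3 0
  0 0 0 0 0
  0 0 0 0 0
  0 0 0 0 0

0 0 1 1 0
0 0 0 3 0
0 0 0 0 0
0 0 0 0 0
0 0 0 0 0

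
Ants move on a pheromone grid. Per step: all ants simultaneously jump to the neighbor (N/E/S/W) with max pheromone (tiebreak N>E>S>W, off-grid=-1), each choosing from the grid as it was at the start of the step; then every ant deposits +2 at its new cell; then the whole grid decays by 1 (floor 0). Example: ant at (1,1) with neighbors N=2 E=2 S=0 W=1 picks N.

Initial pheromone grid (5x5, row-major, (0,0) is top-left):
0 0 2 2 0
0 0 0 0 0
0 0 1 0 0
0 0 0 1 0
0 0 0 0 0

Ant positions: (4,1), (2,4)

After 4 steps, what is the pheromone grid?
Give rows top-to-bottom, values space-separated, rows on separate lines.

After step 1: ants at (3,1),(1,4)
  0 0 1 1 0
  0 0 0 0 1
  0 0 0 0 0
  0 1 0 0 0
  0 0 0 0 0
After step 2: ants at (2,1),(0,4)
  0 0 0 0 1
  0 0 0 0 0
  0 1 0 0 0
  0 0 0 0 0
  0 0 0 0 0
After step 3: ants at (1,1),(1,4)
  0 0 0 0 0
  0 1 0 0 1
  0 0 0 0 0
  0 0 0 0 0
  0 0 0 0 0
After step 4: ants at (0,1),(0,4)
  0 1 0 0 1
  0 0 0 0 0
  0 0 0 0 0
  0 0 0 0 0
  0 0 0 0 0

0 1 0 0 1
0 0 0 0 0
0 0 0 0 0
0 0 0 0 0
0 0 0 0 0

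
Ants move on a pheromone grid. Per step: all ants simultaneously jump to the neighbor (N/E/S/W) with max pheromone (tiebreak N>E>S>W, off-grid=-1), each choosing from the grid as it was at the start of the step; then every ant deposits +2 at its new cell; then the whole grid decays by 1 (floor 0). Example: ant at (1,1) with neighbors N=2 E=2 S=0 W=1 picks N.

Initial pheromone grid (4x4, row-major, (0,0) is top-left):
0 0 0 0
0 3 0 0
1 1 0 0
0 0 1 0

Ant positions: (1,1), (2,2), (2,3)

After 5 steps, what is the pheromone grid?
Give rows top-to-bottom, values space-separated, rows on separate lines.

After step 1: ants at (2,1),(3,2),(1,3)
  0 0 0 0
  0 2 0 1
  0 2 0 0
  0 0 2 0
After step 2: ants at (1,1),(2,2),(0,3)
  0 0 0 1
  0 3 0 0
  0 1 1 0
  0 0 1 0
After step 3: ants at (2,1),(3,2),(1,3)
  0 0 0 0
  0 2 0 1
  0 2 0 0
  0 0 2 0
After step 4: ants at (1,1),(2,2),(0,3)
  0 0 0 1
  0 3 0 0
  0 1 1 0
  0 0 1 0
After step 5: ants at (2,1),(3,2),(1,3)
  0 0 0 0
  0 2 0 1
  0 2 0 0
  0 0 2 0

0 0 0 0
0 2 0 1
0 2 0 0
0 0 2 0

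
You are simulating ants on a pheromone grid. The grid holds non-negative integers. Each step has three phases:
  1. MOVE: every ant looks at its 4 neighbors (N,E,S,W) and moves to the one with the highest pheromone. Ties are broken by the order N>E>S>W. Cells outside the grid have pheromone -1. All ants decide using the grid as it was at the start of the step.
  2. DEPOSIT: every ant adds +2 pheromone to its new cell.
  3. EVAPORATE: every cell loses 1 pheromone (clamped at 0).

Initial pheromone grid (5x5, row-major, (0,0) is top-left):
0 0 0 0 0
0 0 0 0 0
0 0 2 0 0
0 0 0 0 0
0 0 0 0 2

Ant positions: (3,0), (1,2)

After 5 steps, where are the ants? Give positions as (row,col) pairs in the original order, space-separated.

Step 1: ant0:(3,0)->N->(2,0) | ant1:(1,2)->S->(2,2)
  grid max=3 at (2,2)
Step 2: ant0:(2,0)->N->(1,0) | ant1:(2,2)->N->(1,2)
  grid max=2 at (2,2)
Step 3: ant0:(1,0)->N->(0,0) | ant1:(1,2)->S->(2,2)
  grid max=3 at (2,2)
Step 4: ant0:(0,0)->E->(0,1) | ant1:(2,2)->N->(1,2)
  grid max=2 at (2,2)
Step 5: ant0:(0,1)->E->(0,2) | ant1:(1,2)->S->(2,2)
  grid max=3 at (2,2)

(0,2) (2,2)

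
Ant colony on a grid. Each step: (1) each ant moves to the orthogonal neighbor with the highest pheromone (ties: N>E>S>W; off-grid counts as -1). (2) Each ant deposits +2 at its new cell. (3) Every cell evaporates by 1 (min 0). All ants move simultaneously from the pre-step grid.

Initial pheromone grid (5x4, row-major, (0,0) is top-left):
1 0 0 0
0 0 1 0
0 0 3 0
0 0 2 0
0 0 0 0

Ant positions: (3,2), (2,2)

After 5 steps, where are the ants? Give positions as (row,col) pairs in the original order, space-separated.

Step 1: ant0:(3,2)->N->(2,2) | ant1:(2,2)->S->(3,2)
  grid max=4 at (2,2)
Step 2: ant0:(2,2)->S->(3,2) | ant1:(3,2)->N->(2,2)
  grid max=5 at (2,2)
Step 3: ant0:(3,2)->N->(2,2) | ant1:(2,2)->S->(3,2)
  grid max=6 at (2,2)
Step 4: ant0:(2,2)->S->(3,2) | ant1:(3,2)->N->(2,2)
  grid max=7 at (2,2)
Step 5: ant0:(3,2)->N->(2,2) | ant1:(2,2)->S->(3,2)
  grid max=8 at (2,2)

(2,2) (3,2)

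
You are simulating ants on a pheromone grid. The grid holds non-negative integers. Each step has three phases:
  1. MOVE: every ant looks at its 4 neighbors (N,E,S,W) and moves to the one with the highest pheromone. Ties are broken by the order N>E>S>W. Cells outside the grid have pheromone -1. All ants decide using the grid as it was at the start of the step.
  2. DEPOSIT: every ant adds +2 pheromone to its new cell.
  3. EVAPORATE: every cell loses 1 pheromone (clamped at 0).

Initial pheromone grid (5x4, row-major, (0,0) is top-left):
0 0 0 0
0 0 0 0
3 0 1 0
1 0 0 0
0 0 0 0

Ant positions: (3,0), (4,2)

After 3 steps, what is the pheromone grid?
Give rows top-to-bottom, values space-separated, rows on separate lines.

After step 1: ants at (2,0),(3,2)
  0 0 0 0
  0 0 0 0
  4 0 0 0
  0 0 1 0
  0 0 0 0
After step 2: ants at (1,0),(2,2)
  0 0 0 0
  1 0 0 0
  3 0 1 0
  0 0 0 0
  0 0 0 0
After step 3: ants at (2,0),(1,2)
  0 0 0 0
  0 0 1 0
  4 0 0 0
  0 0 0 0
  0 0 0 0

0 0 0 0
0 0 1 0
4 0 0 0
0 0 0 0
0 0 0 0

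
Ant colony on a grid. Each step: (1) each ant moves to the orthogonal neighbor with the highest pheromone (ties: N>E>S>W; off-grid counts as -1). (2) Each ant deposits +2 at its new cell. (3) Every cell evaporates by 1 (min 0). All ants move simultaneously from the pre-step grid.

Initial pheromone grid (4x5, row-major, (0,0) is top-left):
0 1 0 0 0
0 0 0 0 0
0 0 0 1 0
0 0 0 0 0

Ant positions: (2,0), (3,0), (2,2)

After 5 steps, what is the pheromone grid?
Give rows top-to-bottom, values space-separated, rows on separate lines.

After step 1: ants at (1,0),(2,0),(2,3)
  0 0 0 0 0
  1 0 0 0 0
  1 0 0 2 0
  0 0 0 0 0
After step 2: ants at (2,0),(1,0),(1,3)
  0 0 0 0 0
  2 0 0 1 0
  2 0 0 1 0
  0 0 0 0 0
After step 3: ants at (1,0),(2,0),(2,3)
  0 0 0 0 0
  3 0 0 0 0
  3 0 0 2 0
  0 0 0 0 0
After step 4: ants at (2,0),(1,0),(1,3)
  0 0 0 0 0
  4 0 0 1 0
  4 0 0 1 0
  0 0 0 0 0
After step 5: ants at (1,0),(2,0),(2,3)
  0 0 0 0 0
  5 0 0 0 0
  5 0 0 2 0
  0 0 0 0 0

0 0 0 0 0
5 0 0 0 0
5 0 0 2 0
0 0 0 0 0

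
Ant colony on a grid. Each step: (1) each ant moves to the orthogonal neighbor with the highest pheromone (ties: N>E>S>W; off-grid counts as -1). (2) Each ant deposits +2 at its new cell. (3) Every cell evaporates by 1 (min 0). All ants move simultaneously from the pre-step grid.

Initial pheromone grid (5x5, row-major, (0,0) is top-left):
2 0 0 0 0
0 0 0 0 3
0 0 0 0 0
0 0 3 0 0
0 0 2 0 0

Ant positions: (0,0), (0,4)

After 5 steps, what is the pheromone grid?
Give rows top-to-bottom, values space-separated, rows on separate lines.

After step 1: ants at (0,1),(1,4)
  1 1 0 0 0
  0 0 0 0 4
  0 0 0 0 0
  0 0 2 0 0
  0 0 1 0 0
After step 2: ants at (0,0),(0,4)
  2 0 0 0 1
  0 0 0 0 3
  0 0 0 0 0
  0 0 1 0 0
  0 0 0 0 0
After step 3: ants at (0,1),(1,4)
  1 1 0 0 0
  0 0 0 0 4
  0 0 0 0 0
  0 0 0 0 0
  0 0 0 0 0
After step 4: ants at (0,0),(0,4)
  2 0 0 0 1
  0 0 0 0 3
  0 0 0 0 0
  0 0 0 0 0
  0 0 0 0 0
After step 5: ants at (0,1),(1,4)
  1 1 0 0 0
  0 0 0 0 4
  0 0 0 0 0
  0 0 0 0 0
  0 0 0 0 0

1 1 0 0 0
0 0 0 0 4
0 0 0 0 0
0 0 0 0 0
0 0 0 0 0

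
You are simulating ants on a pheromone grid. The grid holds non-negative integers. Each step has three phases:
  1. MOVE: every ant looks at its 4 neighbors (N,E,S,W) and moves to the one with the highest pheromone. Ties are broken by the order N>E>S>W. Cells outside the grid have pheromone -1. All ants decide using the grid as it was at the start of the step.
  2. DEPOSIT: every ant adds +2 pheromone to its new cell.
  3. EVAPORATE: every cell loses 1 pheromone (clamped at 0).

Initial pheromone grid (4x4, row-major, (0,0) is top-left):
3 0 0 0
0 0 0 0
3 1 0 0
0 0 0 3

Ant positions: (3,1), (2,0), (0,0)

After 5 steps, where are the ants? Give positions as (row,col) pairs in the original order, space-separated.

Step 1: ant0:(3,1)->N->(2,1) | ant1:(2,0)->E->(2,1) | ant2:(0,0)->E->(0,1)
  grid max=4 at (2,1)
Step 2: ant0:(2,1)->W->(2,0) | ant1:(2,1)->W->(2,0) | ant2:(0,1)->W->(0,0)
  grid max=5 at (2,0)
Step 3: ant0:(2,0)->E->(2,1) | ant1:(2,0)->E->(2,1) | ant2:(0,0)->E->(0,1)
  grid max=6 at (2,1)
Step 4: ant0:(2,1)->W->(2,0) | ant1:(2,1)->W->(2,0) | ant2:(0,1)->W->(0,0)
  grid max=7 at (2,0)
Step 5: ant0:(2,0)->E->(2,1) | ant1:(2,0)->E->(2,1) | ant2:(0,0)->E->(0,1)
  grid max=8 at (2,1)

(2,1) (2,1) (0,1)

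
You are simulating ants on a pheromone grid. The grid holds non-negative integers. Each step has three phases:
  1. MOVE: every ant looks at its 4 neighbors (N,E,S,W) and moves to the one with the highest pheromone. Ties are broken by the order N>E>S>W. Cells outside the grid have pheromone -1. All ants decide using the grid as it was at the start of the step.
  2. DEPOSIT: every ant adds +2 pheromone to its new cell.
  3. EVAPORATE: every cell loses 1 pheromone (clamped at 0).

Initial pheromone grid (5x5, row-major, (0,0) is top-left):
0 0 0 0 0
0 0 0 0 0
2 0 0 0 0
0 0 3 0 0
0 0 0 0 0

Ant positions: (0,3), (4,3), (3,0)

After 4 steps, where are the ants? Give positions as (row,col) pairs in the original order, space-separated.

Step 1: ant0:(0,3)->E->(0,4) | ant1:(4,3)->N->(3,3) | ant2:(3,0)->N->(2,0)
  grid max=3 at (2,0)
Step 2: ant0:(0,4)->S->(1,4) | ant1:(3,3)->W->(3,2) | ant2:(2,0)->N->(1,0)
  grid max=3 at (3,2)
Step 3: ant0:(1,4)->N->(0,4) | ant1:(3,2)->N->(2,2) | ant2:(1,0)->S->(2,0)
  grid max=3 at (2,0)
Step 4: ant0:(0,4)->S->(1,4) | ant1:(2,2)->S->(3,2) | ant2:(2,0)->N->(1,0)
  grid max=3 at (3,2)

(1,4) (3,2) (1,0)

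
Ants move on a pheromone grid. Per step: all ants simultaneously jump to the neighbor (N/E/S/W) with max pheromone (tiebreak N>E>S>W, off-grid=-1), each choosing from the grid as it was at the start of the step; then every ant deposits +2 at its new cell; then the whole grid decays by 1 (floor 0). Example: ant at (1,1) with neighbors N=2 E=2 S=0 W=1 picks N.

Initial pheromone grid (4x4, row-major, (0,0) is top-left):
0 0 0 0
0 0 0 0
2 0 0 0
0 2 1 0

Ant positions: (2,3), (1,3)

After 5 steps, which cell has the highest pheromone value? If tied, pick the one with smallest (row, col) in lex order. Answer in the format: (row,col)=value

Step 1: ant0:(2,3)->N->(1,3) | ant1:(1,3)->N->(0,3)
  grid max=1 at (0,3)
Step 2: ant0:(1,3)->N->(0,3) | ant1:(0,3)->S->(1,3)
  grid max=2 at (0,3)
Step 3: ant0:(0,3)->S->(1,3) | ant1:(1,3)->N->(0,3)
  grid max=3 at (0,3)
Step 4: ant0:(1,3)->N->(0,3) | ant1:(0,3)->S->(1,3)
  grid max=4 at (0,3)
Step 5: ant0:(0,3)->S->(1,3) | ant1:(1,3)->N->(0,3)
  grid max=5 at (0,3)
Final grid:
  0 0 0 5
  0 0 0 5
  0 0 0 0
  0 0 0 0
Max pheromone 5 at (0,3)

Answer: (0,3)=5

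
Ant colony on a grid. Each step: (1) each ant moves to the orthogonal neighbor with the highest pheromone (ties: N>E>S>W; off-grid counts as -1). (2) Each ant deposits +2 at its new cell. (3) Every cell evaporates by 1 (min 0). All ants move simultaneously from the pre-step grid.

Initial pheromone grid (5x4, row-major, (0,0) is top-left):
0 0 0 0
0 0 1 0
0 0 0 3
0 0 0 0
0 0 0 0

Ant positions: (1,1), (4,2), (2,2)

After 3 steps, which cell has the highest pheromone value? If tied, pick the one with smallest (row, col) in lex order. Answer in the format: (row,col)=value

Step 1: ant0:(1,1)->E->(1,2) | ant1:(4,2)->N->(3,2) | ant2:(2,2)->E->(2,3)
  grid max=4 at (2,3)
Step 2: ant0:(1,2)->N->(0,2) | ant1:(3,2)->N->(2,2) | ant2:(2,3)->N->(1,3)
  grid max=3 at (2,3)
Step 3: ant0:(0,2)->S->(1,2) | ant1:(2,2)->E->(2,3) | ant2:(1,3)->S->(2,3)
  grid max=6 at (2,3)
Final grid:
  0 0 0 0
  0 0 2 0
  0 0 0 6
  0 0 0 0
  0 0 0 0
Max pheromone 6 at (2,3)

Answer: (2,3)=6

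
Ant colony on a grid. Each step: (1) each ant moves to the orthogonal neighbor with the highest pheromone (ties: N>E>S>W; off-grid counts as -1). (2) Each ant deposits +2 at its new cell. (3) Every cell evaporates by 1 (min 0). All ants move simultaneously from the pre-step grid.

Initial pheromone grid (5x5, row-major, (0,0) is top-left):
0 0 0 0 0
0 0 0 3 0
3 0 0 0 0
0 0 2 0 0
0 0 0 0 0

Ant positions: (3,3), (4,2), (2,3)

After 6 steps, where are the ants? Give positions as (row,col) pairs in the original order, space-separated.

Step 1: ant0:(3,3)->W->(3,2) | ant1:(4,2)->N->(3,2) | ant2:(2,3)->N->(1,3)
  grid max=5 at (3,2)
Step 2: ant0:(3,2)->N->(2,2) | ant1:(3,2)->N->(2,2) | ant2:(1,3)->N->(0,3)
  grid max=4 at (3,2)
Step 3: ant0:(2,2)->S->(3,2) | ant1:(2,2)->S->(3,2) | ant2:(0,3)->S->(1,3)
  grid max=7 at (3,2)
Step 4: ant0:(3,2)->N->(2,2) | ant1:(3,2)->N->(2,2) | ant2:(1,3)->N->(0,3)
  grid max=6 at (3,2)
Step 5: ant0:(2,2)->S->(3,2) | ant1:(2,2)->S->(3,2) | ant2:(0,3)->S->(1,3)
  grid max=9 at (3,2)
Step 6: ant0:(3,2)->N->(2,2) | ant1:(3,2)->N->(2,2) | ant2:(1,3)->N->(0,3)
  grid max=8 at (3,2)

(2,2) (2,2) (0,3)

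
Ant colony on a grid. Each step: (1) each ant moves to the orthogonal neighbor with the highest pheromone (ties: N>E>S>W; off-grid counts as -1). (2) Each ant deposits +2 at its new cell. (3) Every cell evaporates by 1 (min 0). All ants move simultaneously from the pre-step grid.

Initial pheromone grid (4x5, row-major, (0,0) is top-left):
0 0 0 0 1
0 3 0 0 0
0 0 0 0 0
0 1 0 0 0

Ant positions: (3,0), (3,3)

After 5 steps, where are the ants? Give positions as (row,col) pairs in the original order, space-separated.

Step 1: ant0:(3,0)->E->(3,1) | ant1:(3,3)->N->(2,3)
  grid max=2 at (1,1)
Step 2: ant0:(3,1)->N->(2,1) | ant1:(2,3)->N->(1,3)
  grid max=1 at (1,1)
Step 3: ant0:(2,1)->N->(1,1) | ant1:(1,3)->N->(0,3)
  grid max=2 at (1,1)
Step 4: ant0:(1,1)->N->(0,1) | ant1:(0,3)->E->(0,4)
  grid max=1 at (0,1)
Step 5: ant0:(0,1)->S->(1,1) | ant1:(0,4)->S->(1,4)
  grid max=2 at (1,1)

(1,1) (1,4)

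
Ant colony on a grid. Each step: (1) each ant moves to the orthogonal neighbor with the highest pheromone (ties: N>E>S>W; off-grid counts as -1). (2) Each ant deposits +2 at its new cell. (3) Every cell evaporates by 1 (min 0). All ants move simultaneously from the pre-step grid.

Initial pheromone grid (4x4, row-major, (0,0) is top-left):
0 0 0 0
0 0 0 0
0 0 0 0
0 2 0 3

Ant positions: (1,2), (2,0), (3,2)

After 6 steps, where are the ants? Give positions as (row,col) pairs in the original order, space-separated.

Step 1: ant0:(1,2)->N->(0,2) | ant1:(2,0)->N->(1,0) | ant2:(3,2)->E->(3,3)
  grid max=4 at (3,3)
Step 2: ant0:(0,2)->E->(0,3) | ant1:(1,0)->N->(0,0) | ant2:(3,3)->N->(2,3)
  grid max=3 at (3,3)
Step 3: ant0:(0,3)->S->(1,3) | ant1:(0,0)->E->(0,1) | ant2:(2,3)->S->(3,3)
  grid max=4 at (3,3)
Step 4: ant0:(1,3)->N->(0,3) | ant1:(0,1)->E->(0,2) | ant2:(3,3)->N->(2,3)
  grid max=3 at (3,3)
Step 5: ant0:(0,3)->W->(0,2) | ant1:(0,2)->E->(0,3) | ant2:(2,3)->S->(3,3)
  grid max=4 at (3,3)
Step 6: ant0:(0,2)->E->(0,3) | ant1:(0,3)->W->(0,2) | ant2:(3,3)->N->(2,3)
  grid max=3 at (0,2)

(0,3) (0,2) (2,3)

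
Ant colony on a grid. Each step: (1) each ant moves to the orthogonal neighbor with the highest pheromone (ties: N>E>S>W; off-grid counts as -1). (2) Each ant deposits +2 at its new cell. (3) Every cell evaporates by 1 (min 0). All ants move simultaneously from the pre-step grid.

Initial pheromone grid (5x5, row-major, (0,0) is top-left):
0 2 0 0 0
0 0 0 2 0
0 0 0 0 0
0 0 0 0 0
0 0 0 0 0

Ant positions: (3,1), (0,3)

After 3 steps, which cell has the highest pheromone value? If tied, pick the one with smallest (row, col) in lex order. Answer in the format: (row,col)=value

Step 1: ant0:(3,1)->N->(2,1) | ant1:(0,3)->S->(1,3)
  grid max=3 at (1,3)
Step 2: ant0:(2,1)->N->(1,1) | ant1:(1,3)->N->(0,3)
  grid max=2 at (1,3)
Step 3: ant0:(1,1)->N->(0,1) | ant1:(0,3)->S->(1,3)
  grid max=3 at (1,3)
Final grid:
  0 1 0 0 0
  0 0 0 3 0
  0 0 0 0 0
  0 0 0 0 0
  0 0 0 0 0
Max pheromone 3 at (1,3)

Answer: (1,3)=3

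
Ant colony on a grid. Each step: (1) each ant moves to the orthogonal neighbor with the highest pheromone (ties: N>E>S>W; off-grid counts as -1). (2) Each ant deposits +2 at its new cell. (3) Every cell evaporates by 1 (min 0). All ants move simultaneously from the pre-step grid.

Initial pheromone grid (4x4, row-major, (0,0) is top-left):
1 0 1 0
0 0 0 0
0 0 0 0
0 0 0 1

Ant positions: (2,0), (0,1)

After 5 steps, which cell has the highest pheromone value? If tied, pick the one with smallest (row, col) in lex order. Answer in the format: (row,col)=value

Step 1: ant0:(2,0)->N->(1,0) | ant1:(0,1)->E->(0,2)
  grid max=2 at (0,2)
Step 2: ant0:(1,0)->N->(0,0) | ant1:(0,2)->E->(0,3)
  grid max=1 at (0,0)
Step 3: ant0:(0,0)->E->(0,1) | ant1:(0,3)->W->(0,2)
  grid max=2 at (0,2)
Step 4: ant0:(0,1)->E->(0,2) | ant1:(0,2)->W->(0,1)
  grid max=3 at (0,2)
Step 5: ant0:(0,2)->W->(0,1) | ant1:(0,1)->E->(0,2)
  grid max=4 at (0,2)
Final grid:
  0 3 4 0
  0 0 0 0
  0 0 0 0
  0 0 0 0
Max pheromone 4 at (0,2)

Answer: (0,2)=4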